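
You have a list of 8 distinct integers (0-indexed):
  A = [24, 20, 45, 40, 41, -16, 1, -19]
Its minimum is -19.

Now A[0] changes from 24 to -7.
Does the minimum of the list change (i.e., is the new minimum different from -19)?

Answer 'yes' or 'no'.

Answer: no

Derivation:
Old min = -19
Change: A[0] 24 -> -7
Changed element was NOT the min; min changes only if -7 < -19.
New min = -19; changed? no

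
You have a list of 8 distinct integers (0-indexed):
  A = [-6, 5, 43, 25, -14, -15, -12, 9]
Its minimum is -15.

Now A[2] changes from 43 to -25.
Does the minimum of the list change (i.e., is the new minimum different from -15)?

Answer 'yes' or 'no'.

Old min = -15
Change: A[2] 43 -> -25
Changed element was NOT the min; min changes only if -25 < -15.
New min = -25; changed? yes

Answer: yes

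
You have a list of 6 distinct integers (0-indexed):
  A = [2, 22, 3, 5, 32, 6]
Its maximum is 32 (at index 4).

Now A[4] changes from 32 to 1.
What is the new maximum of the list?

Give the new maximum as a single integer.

Old max = 32 (at index 4)
Change: A[4] 32 -> 1
Changed element WAS the max -> may need rescan.
  Max of remaining elements: 22
  New max = max(1, 22) = 22

Answer: 22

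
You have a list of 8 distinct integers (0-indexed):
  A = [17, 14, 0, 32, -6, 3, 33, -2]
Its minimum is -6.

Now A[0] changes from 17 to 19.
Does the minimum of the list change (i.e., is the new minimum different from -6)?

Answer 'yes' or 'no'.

Old min = -6
Change: A[0] 17 -> 19
Changed element was NOT the min; min changes only if 19 < -6.
New min = -6; changed? no

Answer: no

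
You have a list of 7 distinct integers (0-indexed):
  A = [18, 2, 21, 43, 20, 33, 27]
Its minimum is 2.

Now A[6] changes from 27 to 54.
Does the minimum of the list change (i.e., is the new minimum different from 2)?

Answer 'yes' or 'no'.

Answer: no

Derivation:
Old min = 2
Change: A[6] 27 -> 54
Changed element was NOT the min; min changes only if 54 < 2.
New min = 2; changed? no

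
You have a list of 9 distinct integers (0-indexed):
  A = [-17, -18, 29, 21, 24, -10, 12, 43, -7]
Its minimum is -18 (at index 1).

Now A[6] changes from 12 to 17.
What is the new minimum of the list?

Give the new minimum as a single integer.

Answer: -18

Derivation:
Old min = -18 (at index 1)
Change: A[6] 12 -> 17
Changed element was NOT the old min.
  New min = min(old_min, new_val) = min(-18, 17) = -18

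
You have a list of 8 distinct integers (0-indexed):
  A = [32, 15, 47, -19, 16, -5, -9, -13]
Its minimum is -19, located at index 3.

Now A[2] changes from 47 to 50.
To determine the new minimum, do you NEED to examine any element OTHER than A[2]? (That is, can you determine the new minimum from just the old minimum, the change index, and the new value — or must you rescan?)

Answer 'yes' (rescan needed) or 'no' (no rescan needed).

Old min = -19 at index 3
Change at index 2: 47 -> 50
Index 2 was NOT the min. New min = min(-19, 50). No rescan of other elements needed.
Needs rescan: no

Answer: no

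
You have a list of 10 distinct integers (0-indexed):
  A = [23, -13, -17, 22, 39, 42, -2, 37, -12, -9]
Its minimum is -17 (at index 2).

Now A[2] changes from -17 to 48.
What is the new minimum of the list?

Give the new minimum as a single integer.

Old min = -17 (at index 2)
Change: A[2] -17 -> 48
Changed element WAS the min. Need to check: is 48 still <= all others?
  Min of remaining elements: -13
  New min = min(48, -13) = -13

Answer: -13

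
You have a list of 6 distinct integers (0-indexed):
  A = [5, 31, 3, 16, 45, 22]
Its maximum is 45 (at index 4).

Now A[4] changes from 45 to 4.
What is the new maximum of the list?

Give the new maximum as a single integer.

Old max = 45 (at index 4)
Change: A[4] 45 -> 4
Changed element WAS the max -> may need rescan.
  Max of remaining elements: 31
  New max = max(4, 31) = 31

Answer: 31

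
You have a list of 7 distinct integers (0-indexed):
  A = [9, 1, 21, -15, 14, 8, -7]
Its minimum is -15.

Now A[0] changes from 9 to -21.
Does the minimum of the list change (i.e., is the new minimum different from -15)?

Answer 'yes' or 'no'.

Answer: yes

Derivation:
Old min = -15
Change: A[0] 9 -> -21
Changed element was NOT the min; min changes only if -21 < -15.
New min = -21; changed? yes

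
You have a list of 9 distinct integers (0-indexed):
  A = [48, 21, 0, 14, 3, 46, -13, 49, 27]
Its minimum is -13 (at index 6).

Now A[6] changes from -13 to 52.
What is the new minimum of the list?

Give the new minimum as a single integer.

Old min = -13 (at index 6)
Change: A[6] -13 -> 52
Changed element WAS the min. Need to check: is 52 still <= all others?
  Min of remaining elements: 0
  New min = min(52, 0) = 0

Answer: 0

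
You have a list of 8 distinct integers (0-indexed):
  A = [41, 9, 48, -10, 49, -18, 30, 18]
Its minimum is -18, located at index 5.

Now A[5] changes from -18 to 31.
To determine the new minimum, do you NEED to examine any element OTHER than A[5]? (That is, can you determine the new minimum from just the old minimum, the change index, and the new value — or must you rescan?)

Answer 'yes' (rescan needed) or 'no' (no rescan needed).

Answer: yes

Derivation:
Old min = -18 at index 5
Change at index 5: -18 -> 31
Index 5 WAS the min and new value 31 > old min -18. Must rescan other elements to find the new min.
Needs rescan: yes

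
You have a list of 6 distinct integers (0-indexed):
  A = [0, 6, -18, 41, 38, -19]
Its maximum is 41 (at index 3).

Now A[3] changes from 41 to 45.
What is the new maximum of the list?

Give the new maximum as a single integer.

Answer: 45

Derivation:
Old max = 41 (at index 3)
Change: A[3] 41 -> 45
Changed element WAS the max -> may need rescan.
  Max of remaining elements: 38
  New max = max(45, 38) = 45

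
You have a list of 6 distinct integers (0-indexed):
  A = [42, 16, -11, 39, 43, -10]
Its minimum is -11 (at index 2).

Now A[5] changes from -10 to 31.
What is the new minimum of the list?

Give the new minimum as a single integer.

Old min = -11 (at index 2)
Change: A[5] -10 -> 31
Changed element was NOT the old min.
  New min = min(old_min, new_val) = min(-11, 31) = -11

Answer: -11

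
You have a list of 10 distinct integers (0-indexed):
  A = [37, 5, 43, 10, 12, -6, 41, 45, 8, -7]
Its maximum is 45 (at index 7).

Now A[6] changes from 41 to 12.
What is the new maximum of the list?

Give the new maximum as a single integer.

Old max = 45 (at index 7)
Change: A[6] 41 -> 12
Changed element was NOT the old max.
  New max = max(old_max, new_val) = max(45, 12) = 45

Answer: 45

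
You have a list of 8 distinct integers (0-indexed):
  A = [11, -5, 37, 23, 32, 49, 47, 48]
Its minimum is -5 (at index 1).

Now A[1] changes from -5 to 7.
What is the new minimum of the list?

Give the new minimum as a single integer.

Answer: 7

Derivation:
Old min = -5 (at index 1)
Change: A[1] -5 -> 7
Changed element WAS the min. Need to check: is 7 still <= all others?
  Min of remaining elements: 11
  New min = min(7, 11) = 7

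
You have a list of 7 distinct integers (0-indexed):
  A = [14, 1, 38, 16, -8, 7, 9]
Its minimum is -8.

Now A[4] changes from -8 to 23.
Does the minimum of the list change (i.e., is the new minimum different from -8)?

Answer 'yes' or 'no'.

Old min = -8
Change: A[4] -8 -> 23
Changed element was the min; new min must be rechecked.
New min = 1; changed? yes

Answer: yes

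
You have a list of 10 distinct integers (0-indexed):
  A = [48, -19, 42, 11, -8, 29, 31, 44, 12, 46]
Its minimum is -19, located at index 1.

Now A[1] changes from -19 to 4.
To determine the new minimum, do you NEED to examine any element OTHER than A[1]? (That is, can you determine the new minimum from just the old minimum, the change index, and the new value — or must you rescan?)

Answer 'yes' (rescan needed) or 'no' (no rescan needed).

Old min = -19 at index 1
Change at index 1: -19 -> 4
Index 1 WAS the min and new value 4 > old min -19. Must rescan other elements to find the new min.
Needs rescan: yes

Answer: yes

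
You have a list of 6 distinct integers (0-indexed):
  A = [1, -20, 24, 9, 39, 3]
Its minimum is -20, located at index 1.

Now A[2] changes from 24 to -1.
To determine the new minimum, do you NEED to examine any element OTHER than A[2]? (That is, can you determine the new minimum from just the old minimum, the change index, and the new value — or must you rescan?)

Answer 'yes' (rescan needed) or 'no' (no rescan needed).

Answer: no

Derivation:
Old min = -20 at index 1
Change at index 2: 24 -> -1
Index 2 was NOT the min. New min = min(-20, -1). No rescan of other elements needed.
Needs rescan: no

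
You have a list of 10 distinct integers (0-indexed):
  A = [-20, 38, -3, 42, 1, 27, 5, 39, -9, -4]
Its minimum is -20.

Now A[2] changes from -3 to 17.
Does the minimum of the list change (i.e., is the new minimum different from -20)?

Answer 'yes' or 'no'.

Old min = -20
Change: A[2] -3 -> 17
Changed element was NOT the min; min changes only if 17 < -20.
New min = -20; changed? no

Answer: no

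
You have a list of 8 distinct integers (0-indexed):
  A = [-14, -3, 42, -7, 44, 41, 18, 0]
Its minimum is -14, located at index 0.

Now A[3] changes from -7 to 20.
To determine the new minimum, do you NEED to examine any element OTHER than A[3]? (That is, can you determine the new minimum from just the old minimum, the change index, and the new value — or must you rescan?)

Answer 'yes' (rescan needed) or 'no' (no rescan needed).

Answer: no

Derivation:
Old min = -14 at index 0
Change at index 3: -7 -> 20
Index 3 was NOT the min. New min = min(-14, 20). No rescan of other elements needed.
Needs rescan: no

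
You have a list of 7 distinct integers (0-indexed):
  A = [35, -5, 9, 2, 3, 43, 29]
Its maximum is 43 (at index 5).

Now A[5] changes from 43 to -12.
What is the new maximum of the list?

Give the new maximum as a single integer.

Answer: 35

Derivation:
Old max = 43 (at index 5)
Change: A[5] 43 -> -12
Changed element WAS the max -> may need rescan.
  Max of remaining elements: 35
  New max = max(-12, 35) = 35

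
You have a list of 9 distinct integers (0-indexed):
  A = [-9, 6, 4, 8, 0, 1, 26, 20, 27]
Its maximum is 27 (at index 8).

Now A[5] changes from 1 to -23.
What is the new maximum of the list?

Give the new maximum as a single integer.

Answer: 27

Derivation:
Old max = 27 (at index 8)
Change: A[5] 1 -> -23
Changed element was NOT the old max.
  New max = max(old_max, new_val) = max(27, -23) = 27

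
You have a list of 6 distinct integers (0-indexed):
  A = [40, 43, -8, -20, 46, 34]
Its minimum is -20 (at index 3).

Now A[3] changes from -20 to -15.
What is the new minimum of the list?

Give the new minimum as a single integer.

Old min = -20 (at index 3)
Change: A[3] -20 -> -15
Changed element WAS the min. Need to check: is -15 still <= all others?
  Min of remaining elements: -8
  New min = min(-15, -8) = -15

Answer: -15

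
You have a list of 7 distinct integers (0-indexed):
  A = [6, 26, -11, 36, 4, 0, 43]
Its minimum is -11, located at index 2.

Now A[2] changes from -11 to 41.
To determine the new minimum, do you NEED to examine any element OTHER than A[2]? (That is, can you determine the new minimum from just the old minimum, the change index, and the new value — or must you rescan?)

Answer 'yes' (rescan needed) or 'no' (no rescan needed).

Old min = -11 at index 2
Change at index 2: -11 -> 41
Index 2 WAS the min and new value 41 > old min -11. Must rescan other elements to find the new min.
Needs rescan: yes

Answer: yes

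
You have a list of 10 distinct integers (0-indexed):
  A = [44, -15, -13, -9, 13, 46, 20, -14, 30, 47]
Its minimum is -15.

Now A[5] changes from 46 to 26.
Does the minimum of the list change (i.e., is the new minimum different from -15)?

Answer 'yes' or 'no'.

Old min = -15
Change: A[5] 46 -> 26
Changed element was NOT the min; min changes only if 26 < -15.
New min = -15; changed? no

Answer: no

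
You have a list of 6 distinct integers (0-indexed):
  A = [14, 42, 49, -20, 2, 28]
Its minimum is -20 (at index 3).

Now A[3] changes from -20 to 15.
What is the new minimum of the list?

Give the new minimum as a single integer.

Old min = -20 (at index 3)
Change: A[3] -20 -> 15
Changed element WAS the min. Need to check: is 15 still <= all others?
  Min of remaining elements: 2
  New min = min(15, 2) = 2

Answer: 2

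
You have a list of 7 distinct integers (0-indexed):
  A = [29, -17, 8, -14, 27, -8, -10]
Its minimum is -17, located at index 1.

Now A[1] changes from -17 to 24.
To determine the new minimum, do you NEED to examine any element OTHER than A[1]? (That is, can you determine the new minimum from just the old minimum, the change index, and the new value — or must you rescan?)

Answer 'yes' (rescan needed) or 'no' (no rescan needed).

Old min = -17 at index 1
Change at index 1: -17 -> 24
Index 1 WAS the min and new value 24 > old min -17. Must rescan other elements to find the new min.
Needs rescan: yes

Answer: yes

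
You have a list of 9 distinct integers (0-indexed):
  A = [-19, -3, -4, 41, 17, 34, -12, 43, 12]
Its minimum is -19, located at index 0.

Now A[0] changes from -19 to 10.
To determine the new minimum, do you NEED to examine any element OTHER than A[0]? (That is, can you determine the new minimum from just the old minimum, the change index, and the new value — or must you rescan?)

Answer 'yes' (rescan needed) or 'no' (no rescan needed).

Answer: yes

Derivation:
Old min = -19 at index 0
Change at index 0: -19 -> 10
Index 0 WAS the min and new value 10 > old min -19. Must rescan other elements to find the new min.
Needs rescan: yes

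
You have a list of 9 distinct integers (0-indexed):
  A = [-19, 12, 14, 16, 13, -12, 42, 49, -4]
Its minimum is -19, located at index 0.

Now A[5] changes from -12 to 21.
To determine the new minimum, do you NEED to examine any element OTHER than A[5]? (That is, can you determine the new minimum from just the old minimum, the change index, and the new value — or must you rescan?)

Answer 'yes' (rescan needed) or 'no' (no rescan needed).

Answer: no

Derivation:
Old min = -19 at index 0
Change at index 5: -12 -> 21
Index 5 was NOT the min. New min = min(-19, 21). No rescan of other elements needed.
Needs rescan: no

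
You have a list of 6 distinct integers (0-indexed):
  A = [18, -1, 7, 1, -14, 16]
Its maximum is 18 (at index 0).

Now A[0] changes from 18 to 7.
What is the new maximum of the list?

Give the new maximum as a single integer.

Answer: 16

Derivation:
Old max = 18 (at index 0)
Change: A[0] 18 -> 7
Changed element WAS the max -> may need rescan.
  Max of remaining elements: 16
  New max = max(7, 16) = 16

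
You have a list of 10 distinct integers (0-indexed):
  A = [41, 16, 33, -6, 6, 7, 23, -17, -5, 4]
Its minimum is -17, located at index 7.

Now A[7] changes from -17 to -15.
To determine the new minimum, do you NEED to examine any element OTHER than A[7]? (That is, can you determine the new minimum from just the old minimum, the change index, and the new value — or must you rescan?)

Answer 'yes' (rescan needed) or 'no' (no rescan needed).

Answer: yes

Derivation:
Old min = -17 at index 7
Change at index 7: -17 -> -15
Index 7 WAS the min and new value -15 > old min -17. Must rescan other elements to find the new min.
Needs rescan: yes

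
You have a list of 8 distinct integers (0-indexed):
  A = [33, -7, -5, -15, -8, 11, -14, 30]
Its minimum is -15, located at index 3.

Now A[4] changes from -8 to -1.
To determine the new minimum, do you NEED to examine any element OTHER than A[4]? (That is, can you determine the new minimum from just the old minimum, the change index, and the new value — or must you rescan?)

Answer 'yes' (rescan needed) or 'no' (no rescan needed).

Old min = -15 at index 3
Change at index 4: -8 -> -1
Index 4 was NOT the min. New min = min(-15, -1). No rescan of other elements needed.
Needs rescan: no

Answer: no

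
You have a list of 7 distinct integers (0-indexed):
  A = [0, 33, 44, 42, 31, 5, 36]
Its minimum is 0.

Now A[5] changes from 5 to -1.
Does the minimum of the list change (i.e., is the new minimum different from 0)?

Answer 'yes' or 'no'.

Answer: yes

Derivation:
Old min = 0
Change: A[5] 5 -> -1
Changed element was NOT the min; min changes only if -1 < 0.
New min = -1; changed? yes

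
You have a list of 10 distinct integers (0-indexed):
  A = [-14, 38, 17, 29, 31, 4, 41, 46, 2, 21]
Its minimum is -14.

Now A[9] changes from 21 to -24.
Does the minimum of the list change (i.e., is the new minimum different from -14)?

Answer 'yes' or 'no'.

Answer: yes

Derivation:
Old min = -14
Change: A[9] 21 -> -24
Changed element was NOT the min; min changes only if -24 < -14.
New min = -24; changed? yes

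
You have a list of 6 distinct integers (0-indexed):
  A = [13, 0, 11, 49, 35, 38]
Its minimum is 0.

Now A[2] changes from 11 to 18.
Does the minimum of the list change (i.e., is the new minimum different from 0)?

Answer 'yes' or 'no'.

Answer: no

Derivation:
Old min = 0
Change: A[2] 11 -> 18
Changed element was NOT the min; min changes only if 18 < 0.
New min = 0; changed? no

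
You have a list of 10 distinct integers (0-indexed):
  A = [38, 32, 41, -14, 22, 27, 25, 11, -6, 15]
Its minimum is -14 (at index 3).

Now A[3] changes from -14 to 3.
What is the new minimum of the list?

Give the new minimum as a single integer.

Answer: -6

Derivation:
Old min = -14 (at index 3)
Change: A[3] -14 -> 3
Changed element WAS the min. Need to check: is 3 still <= all others?
  Min of remaining elements: -6
  New min = min(3, -6) = -6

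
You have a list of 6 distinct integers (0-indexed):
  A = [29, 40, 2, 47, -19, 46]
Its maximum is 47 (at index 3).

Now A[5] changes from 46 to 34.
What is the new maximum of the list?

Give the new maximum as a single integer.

Old max = 47 (at index 3)
Change: A[5] 46 -> 34
Changed element was NOT the old max.
  New max = max(old_max, new_val) = max(47, 34) = 47

Answer: 47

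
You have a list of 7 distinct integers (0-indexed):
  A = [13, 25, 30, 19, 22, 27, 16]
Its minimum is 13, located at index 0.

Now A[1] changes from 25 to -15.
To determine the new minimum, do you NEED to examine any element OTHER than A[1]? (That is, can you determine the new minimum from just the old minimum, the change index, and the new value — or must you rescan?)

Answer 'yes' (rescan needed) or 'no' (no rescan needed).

Old min = 13 at index 0
Change at index 1: 25 -> -15
Index 1 was NOT the min. New min = min(13, -15). No rescan of other elements needed.
Needs rescan: no

Answer: no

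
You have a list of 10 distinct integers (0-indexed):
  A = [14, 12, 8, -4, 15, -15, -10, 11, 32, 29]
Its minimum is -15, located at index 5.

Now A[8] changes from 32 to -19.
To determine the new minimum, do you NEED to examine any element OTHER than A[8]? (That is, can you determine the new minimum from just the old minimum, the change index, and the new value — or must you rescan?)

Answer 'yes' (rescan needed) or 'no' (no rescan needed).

Answer: no

Derivation:
Old min = -15 at index 5
Change at index 8: 32 -> -19
Index 8 was NOT the min. New min = min(-15, -19). No rescan of other elements needed.
Needs rescan: no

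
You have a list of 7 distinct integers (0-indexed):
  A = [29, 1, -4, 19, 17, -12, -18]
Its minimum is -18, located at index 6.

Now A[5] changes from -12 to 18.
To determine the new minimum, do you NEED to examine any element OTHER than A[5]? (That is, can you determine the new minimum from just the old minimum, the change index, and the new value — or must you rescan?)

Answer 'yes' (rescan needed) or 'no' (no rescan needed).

Answer: no

Derivation:
Old min = -18 at index 6
Change at index 5: -12 -> 18
Index 5 was NOT the min. New min = min(-18, 18). No rescan of other elements needed.
Needs rescan: no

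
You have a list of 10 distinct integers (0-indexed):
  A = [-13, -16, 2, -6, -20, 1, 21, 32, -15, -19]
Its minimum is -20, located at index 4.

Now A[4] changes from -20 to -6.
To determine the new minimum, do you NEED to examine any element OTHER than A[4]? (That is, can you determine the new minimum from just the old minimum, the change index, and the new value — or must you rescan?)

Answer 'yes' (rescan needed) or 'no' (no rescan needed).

Answer: yes

Derivation:
Old min = -20 at index 4
Change at index 4: -20 -> -6
Index 4 WAS the min and new value -6 > old min -20. Must rescan other elements to find the new min.
Needs rescan: yes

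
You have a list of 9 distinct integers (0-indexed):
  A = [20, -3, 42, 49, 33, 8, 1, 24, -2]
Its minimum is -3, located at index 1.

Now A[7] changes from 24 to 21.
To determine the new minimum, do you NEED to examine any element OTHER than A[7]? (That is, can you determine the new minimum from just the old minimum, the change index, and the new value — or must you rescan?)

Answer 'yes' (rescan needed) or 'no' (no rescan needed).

Old min = -3 at index 1
Change at index 7: 24 -> 21
Index 7 was NOT the min. New min = min(-3, 21). No rescan of other elements needed.
Needs rescan: no

Answer: no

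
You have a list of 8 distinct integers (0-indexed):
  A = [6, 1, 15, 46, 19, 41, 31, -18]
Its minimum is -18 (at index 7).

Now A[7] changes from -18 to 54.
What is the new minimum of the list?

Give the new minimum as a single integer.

Answer: 1

Derivation:
Old min = -18 (at index 7)
Change: A[7] -18 -> 54
Changed element WAS the min. Need to check: is 54 still <= all others?
  Min of remaining elements: 1
  New min = min(54, 1) = 1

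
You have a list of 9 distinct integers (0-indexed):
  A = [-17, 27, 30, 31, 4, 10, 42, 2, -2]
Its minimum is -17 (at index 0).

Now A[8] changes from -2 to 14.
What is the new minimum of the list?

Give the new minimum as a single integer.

Answer: -17

Derivation:
Old min = -17 (at index 0)
Change: A[8] -2 -> 14
Changed element was NOT the old min.
  New min = min(old_min, new_val) = min(-17, 14) = -17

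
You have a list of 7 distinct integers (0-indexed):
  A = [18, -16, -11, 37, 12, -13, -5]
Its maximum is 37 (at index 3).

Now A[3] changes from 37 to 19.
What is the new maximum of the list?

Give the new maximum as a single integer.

Old max = 37 (at index 3)
Change: A[3] 37 -> 19
Changed element WAS the max -> may need rescan.
  Max of remaining elements: 18
  New max = max(19, 18) = 19

Answer: 19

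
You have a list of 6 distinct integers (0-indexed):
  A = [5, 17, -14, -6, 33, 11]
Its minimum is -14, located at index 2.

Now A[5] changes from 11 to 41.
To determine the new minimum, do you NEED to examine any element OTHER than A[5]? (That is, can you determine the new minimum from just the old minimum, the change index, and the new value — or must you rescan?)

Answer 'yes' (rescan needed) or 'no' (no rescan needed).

Old min = -14 at index 2
Change at index 5: 11 -> 41
Index 5 was NOT the min. New min = min(-14, 41). No rescan of other elements needed.
Needs rescan: no

Answer: no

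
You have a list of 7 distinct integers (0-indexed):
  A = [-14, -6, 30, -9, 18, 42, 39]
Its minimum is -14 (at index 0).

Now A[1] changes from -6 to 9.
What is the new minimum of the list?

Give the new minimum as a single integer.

Answer: -14

Derivation:
Old min = -14 (at index 0)
Change: A[1] -6 -> 9
Changed element was NOT the old min.
  New min = min(old_min, new_val) = min(-14, 9) = -14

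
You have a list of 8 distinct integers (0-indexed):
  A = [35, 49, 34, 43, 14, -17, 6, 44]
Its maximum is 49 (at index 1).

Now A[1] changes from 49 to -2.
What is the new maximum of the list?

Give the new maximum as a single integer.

Old max = 49 (at index 1)
Change: A[1] 49 -> -2
Changed element WAS the max -> may need rescan.
  Max of remaining elements: 44
  New max = max(-2, 44) = 44

Answer: 44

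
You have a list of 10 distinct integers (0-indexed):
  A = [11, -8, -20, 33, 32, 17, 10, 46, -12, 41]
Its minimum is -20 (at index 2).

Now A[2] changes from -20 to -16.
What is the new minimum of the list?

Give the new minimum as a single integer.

Answer: -16

Derivation:
Old min = -20 (at index 2)
Change: A[2] -20 -> -16
Changed element WAS the min. Need to check: is -16 still <= all others?
  Min of remaining elements: -12
  New min = min(-16, -12) = -16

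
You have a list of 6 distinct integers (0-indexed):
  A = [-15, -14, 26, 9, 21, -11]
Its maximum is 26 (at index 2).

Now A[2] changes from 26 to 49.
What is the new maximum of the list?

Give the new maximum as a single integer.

Answer: 49

Derivation:
Old max = 26 (at index 2)
Change: A[2] 26 -> 49
Changed element WAS the max -> may need rescan.
  Max of remaining elements: 21
  New max = max(49, 21) = 49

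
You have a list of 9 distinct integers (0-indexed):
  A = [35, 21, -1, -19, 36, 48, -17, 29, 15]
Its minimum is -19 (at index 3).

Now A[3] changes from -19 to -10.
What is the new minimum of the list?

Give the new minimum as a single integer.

Old min = -19 (at index 3)
Change: A[3] -19 -> -10
Changed element WAS the min. Need to check: is -10 still <= all others?
  Min of remaining elements: -17
  New min = min(-10, -17) = -17

Answer: -17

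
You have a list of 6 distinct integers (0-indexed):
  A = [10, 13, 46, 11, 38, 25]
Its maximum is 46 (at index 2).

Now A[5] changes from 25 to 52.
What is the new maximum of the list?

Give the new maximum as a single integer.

Old max = 46 (at index 2)
Change: A[5] 25 -> 52
Changed element was NOT the old max.
  New max = max(old_max, new_val) = max(46, 52) = 52

Answer: 52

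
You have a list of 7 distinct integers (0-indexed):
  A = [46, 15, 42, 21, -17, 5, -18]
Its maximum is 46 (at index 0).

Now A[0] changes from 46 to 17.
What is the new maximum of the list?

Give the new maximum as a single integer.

Answer: 42

Derivation:
Old max = 46 (at index 0)
Change: A[0] 46 -> 17
Changed element WAS the max -> may need rescan.
  Max of remaining elements: 42
  New max = max(17, 42) = 42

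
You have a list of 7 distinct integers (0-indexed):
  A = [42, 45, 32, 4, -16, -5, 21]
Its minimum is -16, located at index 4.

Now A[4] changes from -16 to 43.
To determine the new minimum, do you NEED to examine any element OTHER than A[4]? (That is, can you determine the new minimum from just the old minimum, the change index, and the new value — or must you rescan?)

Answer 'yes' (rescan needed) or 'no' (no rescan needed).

Answer: yes

Derivation:
Old min = -16 at index 4
Change at index 4: -16 -> 43
Index 4 WAS the min and new value 43 > old min -16. Must rescan other elements to find the new min.
Needs rescan: yes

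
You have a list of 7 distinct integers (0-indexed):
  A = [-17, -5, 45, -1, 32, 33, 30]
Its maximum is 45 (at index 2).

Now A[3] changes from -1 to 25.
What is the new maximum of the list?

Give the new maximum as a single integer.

Old max = 45 (at index 2)
Change: A[3] -1 -> 25
Changed element was NOT the old max.
  New max = max(old_max, new_val) = max(45, 25) = 45

Answer: 45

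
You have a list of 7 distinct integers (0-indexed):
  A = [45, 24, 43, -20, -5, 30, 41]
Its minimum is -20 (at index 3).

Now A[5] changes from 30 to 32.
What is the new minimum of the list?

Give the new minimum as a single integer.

Answer: -20

Derivation:
Old min = -20 (at index 3)
Change: A[5] 30 -> 32
Changed element was NOT the old min.
  New min = min(old_min, new_val) = min(-20, 32) = -20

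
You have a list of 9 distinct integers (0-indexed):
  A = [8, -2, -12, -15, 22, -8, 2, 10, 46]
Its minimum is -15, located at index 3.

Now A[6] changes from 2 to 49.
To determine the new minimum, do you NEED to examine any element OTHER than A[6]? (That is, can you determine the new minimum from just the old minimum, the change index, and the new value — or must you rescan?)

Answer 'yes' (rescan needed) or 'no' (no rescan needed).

Answer: no

Derivation:
Old min = -15 at index 3
Change at index 6: 2 -> 49
Index 6 was NOT the min. New min = min(-15, 49). No rescan of other elements needed.
Needs rescan: no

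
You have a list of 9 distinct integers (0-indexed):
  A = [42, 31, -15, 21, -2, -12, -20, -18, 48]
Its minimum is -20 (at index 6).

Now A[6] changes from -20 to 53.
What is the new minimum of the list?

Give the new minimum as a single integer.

Old min = -20 (at index 6)
Change: A[6] -20 -> 53
Changed element WAS the min. Need to check: is 53 still <= all others?
  Min of remaining elements: -18
  New min = min(53, -18) = -18

Answer: -18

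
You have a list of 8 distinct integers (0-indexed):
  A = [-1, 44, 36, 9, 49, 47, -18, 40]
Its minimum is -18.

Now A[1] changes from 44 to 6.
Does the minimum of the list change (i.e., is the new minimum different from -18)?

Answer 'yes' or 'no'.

Answer: no

Derivation:
Old min = -18
Change: A[1] 44 -> 6
Changed element was NOT the min; min changes only if 6 < -18.
New min = -18; changed? no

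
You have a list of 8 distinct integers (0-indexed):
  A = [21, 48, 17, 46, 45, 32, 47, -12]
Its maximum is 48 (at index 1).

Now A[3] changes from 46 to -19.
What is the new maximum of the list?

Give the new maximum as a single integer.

Answer: 48

Derivation:
Old max = 48 (at index 1)
Change: A[3] 46 -> -19
Changed element was NOT the old max.
  New max = max(old_max, new_val) = max(48, -19) = 48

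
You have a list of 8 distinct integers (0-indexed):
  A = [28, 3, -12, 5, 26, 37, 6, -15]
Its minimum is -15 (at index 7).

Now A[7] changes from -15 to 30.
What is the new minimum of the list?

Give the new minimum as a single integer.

Old min = -15 (at index 7)
Change: A[7] -15 -> 30
Changed element WAS the min. Need to check: is 30 still <= all others?
  Min of remaining elements: -12
  New min = min(30, -12) = -12

Answer: -12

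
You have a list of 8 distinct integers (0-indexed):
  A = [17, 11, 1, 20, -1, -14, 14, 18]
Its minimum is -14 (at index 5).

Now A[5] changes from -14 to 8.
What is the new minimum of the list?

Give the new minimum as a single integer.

Old min = -14 (at index 5)
Change: A[5] -14 -> 8
Changed element WAS the min. Need to check: is 8 still <= all others?
  Min of remaining elements: -1
  New min = min(8, -1) = -1

Answer: -1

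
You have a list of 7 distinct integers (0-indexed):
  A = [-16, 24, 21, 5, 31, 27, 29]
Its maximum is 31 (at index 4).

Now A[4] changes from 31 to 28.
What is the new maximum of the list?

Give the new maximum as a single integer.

Old max = 31 (at index 4)
Change: A[4] 31 -> 28
Changed element WAS the max -> may need rescan.
  Max of remaining elements: 29
  New max = max(28, 29) = 29

Answer: 29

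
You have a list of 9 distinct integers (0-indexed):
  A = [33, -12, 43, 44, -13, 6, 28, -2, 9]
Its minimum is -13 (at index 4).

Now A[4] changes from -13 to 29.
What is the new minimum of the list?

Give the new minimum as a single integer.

Answer: -12

Derivation:
Old min = -13 (at index 4)
Change: A[4] -13 -> 29
Changed element WAS the min. Need to check: is 29 still <= all others?
  Min of remaining elements: -12
  New min = min(29, -12) = -12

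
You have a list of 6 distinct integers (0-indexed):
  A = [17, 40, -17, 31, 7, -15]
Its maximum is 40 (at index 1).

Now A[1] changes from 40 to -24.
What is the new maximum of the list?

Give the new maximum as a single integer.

Answer: 31

Derivation:
Old max = 40 (at index 1)
Change: A[1] 40 -> -24
Changed element WAS the max -> may need rescan.
  Max of remaining elements: 31
  New max = max(-24, 31) = 31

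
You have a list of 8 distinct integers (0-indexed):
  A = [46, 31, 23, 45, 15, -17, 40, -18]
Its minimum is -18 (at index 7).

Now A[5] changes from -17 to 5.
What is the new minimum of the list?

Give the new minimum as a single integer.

Old min = -18 (at index 7)
Change: A[5] -17 -> 5
Changed element was NOT the old min.
  New min = min(old_min, new_val) = min(-18, 5) = -18

Answer: -18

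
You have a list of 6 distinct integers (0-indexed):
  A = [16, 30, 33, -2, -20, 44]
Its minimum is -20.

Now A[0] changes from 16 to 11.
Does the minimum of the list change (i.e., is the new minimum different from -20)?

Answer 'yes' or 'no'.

Answer: no

Derivation:
Old min = -20
Change: A[0] 16 -> 11
Changed element was NOT the min; min changes only if 11 < -20.
New min = -20; changed? no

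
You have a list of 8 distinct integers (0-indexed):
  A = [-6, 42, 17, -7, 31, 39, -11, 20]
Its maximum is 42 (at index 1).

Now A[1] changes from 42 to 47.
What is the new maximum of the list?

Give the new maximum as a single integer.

Old max = 42 (at index 1)
Change: A[1] 42 -> 47
Changed element WAS the max -> may need rescan.
  Max of remaining elements: 39
  New max = max(47, 39) = 47

Answer: 47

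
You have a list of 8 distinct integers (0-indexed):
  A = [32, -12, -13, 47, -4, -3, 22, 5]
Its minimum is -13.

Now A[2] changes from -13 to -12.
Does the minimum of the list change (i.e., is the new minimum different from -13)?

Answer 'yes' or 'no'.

Old min = -13
Change: A[2] -13 -> -12
Changed element was the min; new min must be rechecked.
New min = -12; changed? yes

Answer: yes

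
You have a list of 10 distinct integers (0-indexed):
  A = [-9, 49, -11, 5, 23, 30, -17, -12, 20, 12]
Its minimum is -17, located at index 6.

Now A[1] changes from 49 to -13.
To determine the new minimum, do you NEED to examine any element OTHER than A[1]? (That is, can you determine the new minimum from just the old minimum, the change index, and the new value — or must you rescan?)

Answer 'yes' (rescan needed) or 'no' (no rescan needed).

Answer: no

Derivation:
Old min = -17 at index 6
Change at index 1: 49 -> -13
Index 1 was NOT the min. New min = min(-17, -13). No rescan of other elements needed.
Needs rescan: no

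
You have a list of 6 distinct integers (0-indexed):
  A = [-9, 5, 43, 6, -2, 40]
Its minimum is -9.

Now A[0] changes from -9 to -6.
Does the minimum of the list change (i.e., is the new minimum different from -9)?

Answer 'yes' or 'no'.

Answer: yes

Derivation:
Old min = -9
Change: A[0] -9 -> -6
Changed element was the min; new min must be rechecked.
New min = -6; changed? yes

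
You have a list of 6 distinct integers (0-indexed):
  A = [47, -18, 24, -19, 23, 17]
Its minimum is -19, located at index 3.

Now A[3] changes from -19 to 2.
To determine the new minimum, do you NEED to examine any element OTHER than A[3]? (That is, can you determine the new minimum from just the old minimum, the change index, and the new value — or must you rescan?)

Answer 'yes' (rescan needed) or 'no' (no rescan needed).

Old min = -19 at index 3
Change at index 3: -19 -> 2
Index 3 WAS the min and new value 2 > old min -19. Must rescan other elements to find the new min.
Needs rescan: yes

Answer: yes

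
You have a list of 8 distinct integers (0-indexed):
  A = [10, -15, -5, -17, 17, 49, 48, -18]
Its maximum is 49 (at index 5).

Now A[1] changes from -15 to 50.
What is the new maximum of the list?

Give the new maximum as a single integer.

Answer: 50

Derivation:
Old max = 49 (at index 5)
Change: A[1] -15 -> 50
Changed element was NOT the old max.
  New max = max(old_max, new_val) = max(49, 50) = 50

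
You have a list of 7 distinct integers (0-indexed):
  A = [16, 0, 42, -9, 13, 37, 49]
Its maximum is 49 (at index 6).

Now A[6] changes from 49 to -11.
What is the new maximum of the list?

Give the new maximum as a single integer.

Old max = 49 (at index 6)
Change: A[6] 49 -> -11
Changed element WAS the max -> may need rescan.
  Max of remaining elements: 42
  New max = max(-11, 42) = 42

Answer: 42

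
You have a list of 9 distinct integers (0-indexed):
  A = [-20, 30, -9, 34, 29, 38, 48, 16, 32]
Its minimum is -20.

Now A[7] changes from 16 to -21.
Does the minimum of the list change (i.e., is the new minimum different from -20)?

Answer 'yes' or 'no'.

Answer: yes

Derivation:
Old min = -20
Change: A[7] 16 -> -21
Changed element was NOT the min; min changes only if -21 < -20.
New min = -21; changed? yes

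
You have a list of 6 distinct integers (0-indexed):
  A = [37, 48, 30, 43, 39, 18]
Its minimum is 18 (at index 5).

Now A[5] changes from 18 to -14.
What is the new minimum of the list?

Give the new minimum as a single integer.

Old min = 18 (at index 5)
Change: A[5] 18 -> -14
Changed element WAS the min. Need to check: is -14 still <= all others?
  Min of remaining elements: 30
  New min = min(-14, 30) = -14

Answer: -14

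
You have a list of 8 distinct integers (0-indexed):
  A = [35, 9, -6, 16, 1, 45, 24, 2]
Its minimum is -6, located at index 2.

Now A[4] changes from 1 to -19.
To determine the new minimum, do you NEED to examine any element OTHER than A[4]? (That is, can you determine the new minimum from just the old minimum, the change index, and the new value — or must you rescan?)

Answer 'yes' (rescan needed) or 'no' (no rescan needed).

Answer: no

Derivation:
Old min = -6 at index 2
Change at index 4: 1 -> -19
Index 4 was NOT the min. New min = min(-6, -19). No rescan of other elements needed.
Needs rescan: no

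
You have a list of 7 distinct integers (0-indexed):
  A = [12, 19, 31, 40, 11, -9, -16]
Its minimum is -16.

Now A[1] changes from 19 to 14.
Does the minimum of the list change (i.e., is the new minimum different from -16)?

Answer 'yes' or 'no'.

Old min = -16
Change: A[1] 19 -> 14
Changed element was NOT the min; min changes only if 14 < -16.
New min = -16; changed? no

Answer: no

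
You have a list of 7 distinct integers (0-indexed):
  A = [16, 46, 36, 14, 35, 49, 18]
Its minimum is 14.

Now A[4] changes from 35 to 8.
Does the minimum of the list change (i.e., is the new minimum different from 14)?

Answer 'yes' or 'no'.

Answer: yes

Derivation:
Old min = 14
Change: A[4] 35 -> 8
Changed element was NOT the min; min changes only if 8 < 14.
New min = 8; changed? yes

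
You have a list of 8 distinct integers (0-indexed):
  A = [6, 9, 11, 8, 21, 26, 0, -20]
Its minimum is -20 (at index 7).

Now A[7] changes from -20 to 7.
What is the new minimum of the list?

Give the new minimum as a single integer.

Old min = -20 (at index 7)
Change: A[7] -20 -> 7
Changed element WAS the min. Need to check: is 7 still <= all others?
  Min of remaining elements: 0
  New min = min(7, 0) = 0

Answer: 0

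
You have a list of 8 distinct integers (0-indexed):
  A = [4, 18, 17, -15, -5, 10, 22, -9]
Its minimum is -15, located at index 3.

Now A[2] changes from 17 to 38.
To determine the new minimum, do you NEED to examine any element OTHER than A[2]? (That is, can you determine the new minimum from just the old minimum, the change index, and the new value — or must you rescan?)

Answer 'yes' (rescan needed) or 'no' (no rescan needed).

Old min = -15 at index 3
Change at index 2: 17 -> 38
Index 2 was NOT the min. New min = min(-15, 38). No rescan of other elements needed.
Needs rescan: no

Answer: no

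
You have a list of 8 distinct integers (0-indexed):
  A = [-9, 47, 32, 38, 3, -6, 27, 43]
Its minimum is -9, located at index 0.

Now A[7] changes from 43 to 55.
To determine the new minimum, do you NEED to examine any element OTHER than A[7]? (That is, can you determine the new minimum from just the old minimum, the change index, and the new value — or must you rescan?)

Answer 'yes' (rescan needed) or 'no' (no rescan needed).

Answer: no

Derivation:
Old min = -9 at index 0
Change at index 7: 43 -> 55
Index 7 was NOT the min. New min = min(-9, 55). No rescan of other elements needed.
Needs rescan: no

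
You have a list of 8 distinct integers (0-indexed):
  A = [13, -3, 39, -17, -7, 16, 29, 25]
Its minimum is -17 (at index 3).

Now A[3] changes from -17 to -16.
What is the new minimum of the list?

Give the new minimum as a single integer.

Old min = -17 (at index 3)
Change: A[3] -17 -> -16
Changed element WAS the min. Need to check: is -16 still <= all others?
  Min of remaining elements: -7
  New min = min(-16, -7) = -16

Answer: -16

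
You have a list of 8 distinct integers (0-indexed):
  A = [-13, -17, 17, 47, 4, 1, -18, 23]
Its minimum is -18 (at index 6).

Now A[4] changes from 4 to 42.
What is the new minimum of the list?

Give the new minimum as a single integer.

Old min = -18 (at index 6)
Change: A[4] 4 -> 42
Changed element was NOT the old min.
  New min = min(old_min, new_val) = min(-18, 42) = -18

Answer: -18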